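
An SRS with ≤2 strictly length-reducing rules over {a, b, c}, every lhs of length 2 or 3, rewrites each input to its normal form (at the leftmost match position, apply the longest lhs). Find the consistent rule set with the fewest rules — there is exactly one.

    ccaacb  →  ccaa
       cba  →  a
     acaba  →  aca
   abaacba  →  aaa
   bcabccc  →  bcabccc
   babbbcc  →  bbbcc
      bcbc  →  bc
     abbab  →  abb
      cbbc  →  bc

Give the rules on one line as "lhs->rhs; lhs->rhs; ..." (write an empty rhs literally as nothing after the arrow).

ba->; cb->

  | ccaacb => ccaa
  | cba => a
  | acaba => aca
  | abaacba => aacba => aaa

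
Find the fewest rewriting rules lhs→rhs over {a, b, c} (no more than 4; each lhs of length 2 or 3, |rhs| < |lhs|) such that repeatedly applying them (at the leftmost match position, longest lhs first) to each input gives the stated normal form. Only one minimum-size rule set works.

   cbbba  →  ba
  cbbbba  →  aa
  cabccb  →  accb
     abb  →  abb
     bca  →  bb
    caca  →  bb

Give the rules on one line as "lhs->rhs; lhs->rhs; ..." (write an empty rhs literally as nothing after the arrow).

  | cbbba => caa => ba
  | cbbbba => caba => aa
  | cabccb => accb
  | abb

bbb->a; ca->b; cab->a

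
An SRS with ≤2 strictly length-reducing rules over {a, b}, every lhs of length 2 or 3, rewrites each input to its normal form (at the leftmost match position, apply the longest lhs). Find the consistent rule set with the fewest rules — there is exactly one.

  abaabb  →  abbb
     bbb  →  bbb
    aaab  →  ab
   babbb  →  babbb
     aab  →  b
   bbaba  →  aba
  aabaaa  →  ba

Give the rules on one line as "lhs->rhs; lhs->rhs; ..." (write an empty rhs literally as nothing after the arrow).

  | abaabb => abbb
  | bbb
  | aaab => ab
  | babbb

aa->; bba->a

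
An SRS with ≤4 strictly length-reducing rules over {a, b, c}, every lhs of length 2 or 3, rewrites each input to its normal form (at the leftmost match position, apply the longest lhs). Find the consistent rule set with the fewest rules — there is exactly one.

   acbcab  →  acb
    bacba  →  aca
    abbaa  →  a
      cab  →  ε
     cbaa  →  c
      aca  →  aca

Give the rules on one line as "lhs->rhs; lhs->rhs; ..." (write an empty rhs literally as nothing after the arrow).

  | acbcab => acb
  | bacba => acba => aca
  | abbaa => abaa => aaa => a
  | cab => ε

aa->; ba->a; cab->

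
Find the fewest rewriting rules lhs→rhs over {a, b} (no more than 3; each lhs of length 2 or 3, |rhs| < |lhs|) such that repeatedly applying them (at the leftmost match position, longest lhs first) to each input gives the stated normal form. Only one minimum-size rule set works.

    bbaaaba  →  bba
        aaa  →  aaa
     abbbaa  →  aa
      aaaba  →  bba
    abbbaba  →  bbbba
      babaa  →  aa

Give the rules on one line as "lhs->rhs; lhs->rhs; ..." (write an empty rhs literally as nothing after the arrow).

  | bbaaaba => baaaba => aaaba => abba => bba
  | aaa
  | abbbaa => bbbaa => bbaa => baa => aa
  | aaaba => abba => bba

aab->bb; ab->b; baa->aa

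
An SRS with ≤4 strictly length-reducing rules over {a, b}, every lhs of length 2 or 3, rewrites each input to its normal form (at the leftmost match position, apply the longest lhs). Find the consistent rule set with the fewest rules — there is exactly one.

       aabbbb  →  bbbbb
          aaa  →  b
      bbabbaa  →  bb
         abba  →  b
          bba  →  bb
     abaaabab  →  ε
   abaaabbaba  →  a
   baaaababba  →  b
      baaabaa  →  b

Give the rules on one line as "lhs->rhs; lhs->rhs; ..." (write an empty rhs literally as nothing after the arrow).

aa->b; ab->; ba->b; bab->

  | aabbbb => bbbbb
  | aaa => ba => b
  | bbabbaa => bbaa => bba => bb
  | abba => ba => b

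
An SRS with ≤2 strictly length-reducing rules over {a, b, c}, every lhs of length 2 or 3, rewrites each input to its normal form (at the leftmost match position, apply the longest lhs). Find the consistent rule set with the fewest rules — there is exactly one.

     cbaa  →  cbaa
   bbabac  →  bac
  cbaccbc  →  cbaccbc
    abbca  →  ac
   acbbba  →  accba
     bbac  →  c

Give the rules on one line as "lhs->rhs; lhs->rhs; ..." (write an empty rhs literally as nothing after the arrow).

bb->c; ca->

  | cbaa
  | bbabac => cabac => bac
  | cbaccbc
  | abbca => acca => ac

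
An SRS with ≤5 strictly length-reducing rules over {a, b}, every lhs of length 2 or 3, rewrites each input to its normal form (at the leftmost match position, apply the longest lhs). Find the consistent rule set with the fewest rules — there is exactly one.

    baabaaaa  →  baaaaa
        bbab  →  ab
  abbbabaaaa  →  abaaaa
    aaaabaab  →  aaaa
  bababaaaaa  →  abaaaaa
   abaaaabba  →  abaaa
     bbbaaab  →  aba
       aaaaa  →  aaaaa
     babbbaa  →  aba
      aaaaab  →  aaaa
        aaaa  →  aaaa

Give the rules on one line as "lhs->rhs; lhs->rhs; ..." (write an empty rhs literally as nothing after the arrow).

  | baabaaaa => baaaaa
  | bbab => abb => ab
  | abbbabaaaa => abbabaaaa => aabbaaaa => abaaaa
  | aaaabaab => aaaaab => aaaa

aab->a; bab->; bb->b; bba->ab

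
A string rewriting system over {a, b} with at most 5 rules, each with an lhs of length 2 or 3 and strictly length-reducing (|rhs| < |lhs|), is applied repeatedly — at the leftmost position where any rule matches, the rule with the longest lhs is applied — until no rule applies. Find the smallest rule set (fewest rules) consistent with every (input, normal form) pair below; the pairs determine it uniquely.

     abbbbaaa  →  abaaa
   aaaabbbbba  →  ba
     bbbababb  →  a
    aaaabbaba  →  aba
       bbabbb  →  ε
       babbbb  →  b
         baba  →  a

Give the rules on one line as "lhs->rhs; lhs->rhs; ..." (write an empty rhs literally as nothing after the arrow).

  | abbbbaaa => abbaaa => abaaa
  | aaaabbbbba => aabbbba => bbba => ba
  | bbbababb => bababb => abb => a
  | aaaabbaba => aababa => aba

aab->; bab->; bb->; bba->ba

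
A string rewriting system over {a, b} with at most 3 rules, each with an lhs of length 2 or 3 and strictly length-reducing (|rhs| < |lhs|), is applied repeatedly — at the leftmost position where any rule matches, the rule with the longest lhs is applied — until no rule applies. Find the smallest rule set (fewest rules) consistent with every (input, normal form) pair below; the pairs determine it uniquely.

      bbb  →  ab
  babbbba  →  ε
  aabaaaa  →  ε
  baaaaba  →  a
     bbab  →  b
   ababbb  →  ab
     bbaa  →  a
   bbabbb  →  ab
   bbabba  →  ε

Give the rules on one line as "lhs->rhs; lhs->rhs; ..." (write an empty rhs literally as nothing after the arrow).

  | bbb => ab
  | babbbba => abbbba => aabba => bba => aa => ε
  | aabaaaa => baaaa => aaaa => aa => ε
  | baaaaba => aaaaba => aaba => ba => a

aa->; ba->a; bb->a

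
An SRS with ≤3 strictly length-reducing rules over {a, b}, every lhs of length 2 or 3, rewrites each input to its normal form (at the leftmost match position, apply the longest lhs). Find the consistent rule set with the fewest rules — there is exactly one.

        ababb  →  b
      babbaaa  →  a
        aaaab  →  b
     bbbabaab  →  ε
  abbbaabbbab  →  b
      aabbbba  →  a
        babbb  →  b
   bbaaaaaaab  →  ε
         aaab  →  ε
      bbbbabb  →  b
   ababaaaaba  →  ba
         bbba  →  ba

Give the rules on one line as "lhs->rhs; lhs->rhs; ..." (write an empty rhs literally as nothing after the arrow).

  | ababb => abb => b
  | babbaaa => bbaaa => aaa => a
  | aaaab => aab => b
  | bbbabaab => babaab => baab => bb => ε

aa->; ab->; bb->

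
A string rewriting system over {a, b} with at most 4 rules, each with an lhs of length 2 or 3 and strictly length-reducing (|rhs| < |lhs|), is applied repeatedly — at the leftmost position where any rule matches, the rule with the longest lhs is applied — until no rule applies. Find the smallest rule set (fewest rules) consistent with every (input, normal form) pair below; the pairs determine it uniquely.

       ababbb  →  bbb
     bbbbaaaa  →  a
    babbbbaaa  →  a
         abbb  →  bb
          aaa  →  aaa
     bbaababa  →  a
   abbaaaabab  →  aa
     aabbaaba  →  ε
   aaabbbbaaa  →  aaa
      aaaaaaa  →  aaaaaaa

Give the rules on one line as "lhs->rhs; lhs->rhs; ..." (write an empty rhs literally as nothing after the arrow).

ab->; aba->; ba->a; bba->b

  | ababbb => bbb
  | bbbbaaaa => bbbaaa => bbaa => ba => a
  | babbbbaaa => abbbbaaa => bbbaaa => bbaa => ba => a
  | abbb => bb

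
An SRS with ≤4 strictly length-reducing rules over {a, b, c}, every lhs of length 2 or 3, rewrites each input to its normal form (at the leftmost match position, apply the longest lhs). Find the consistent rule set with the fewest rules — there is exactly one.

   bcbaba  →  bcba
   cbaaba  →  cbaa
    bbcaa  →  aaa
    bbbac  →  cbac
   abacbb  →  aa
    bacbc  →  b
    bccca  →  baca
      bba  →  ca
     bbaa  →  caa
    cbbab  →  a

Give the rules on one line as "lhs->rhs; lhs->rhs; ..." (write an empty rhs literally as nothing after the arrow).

  | bcbaba => bcba
  | cbaaba => cbaa
  | bbcaa => ccaa => aaa
  | bbbac => cbac

ab->; bb->c; cbc->b; cc->a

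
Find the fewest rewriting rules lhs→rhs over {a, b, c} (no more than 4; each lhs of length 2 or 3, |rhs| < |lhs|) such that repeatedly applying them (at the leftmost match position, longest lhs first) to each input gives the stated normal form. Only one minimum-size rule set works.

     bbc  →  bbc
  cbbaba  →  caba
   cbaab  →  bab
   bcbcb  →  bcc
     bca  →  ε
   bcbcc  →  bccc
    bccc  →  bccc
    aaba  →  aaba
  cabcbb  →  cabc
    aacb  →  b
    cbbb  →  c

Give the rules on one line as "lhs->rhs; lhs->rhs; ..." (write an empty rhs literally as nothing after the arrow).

aac->; bca->; caa->ba; cb->c

  | bbc
  | cbbaba => cbaba => caba
  | cbaab => caab => bab
  | bcbcb => bccb => bcc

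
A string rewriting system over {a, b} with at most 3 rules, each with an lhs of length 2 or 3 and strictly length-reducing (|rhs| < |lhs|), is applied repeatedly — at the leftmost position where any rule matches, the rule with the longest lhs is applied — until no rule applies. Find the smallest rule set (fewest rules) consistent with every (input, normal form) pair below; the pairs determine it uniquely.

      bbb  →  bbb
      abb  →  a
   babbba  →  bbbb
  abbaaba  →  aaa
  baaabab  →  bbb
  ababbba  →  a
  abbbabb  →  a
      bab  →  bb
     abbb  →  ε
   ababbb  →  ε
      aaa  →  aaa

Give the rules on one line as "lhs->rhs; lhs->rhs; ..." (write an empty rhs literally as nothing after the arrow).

  | bbb
  | abb => a
  | babbba => bbbba => bbbb
  | abbaaba => aaaba => aaa

ab->; abb->a; ba->b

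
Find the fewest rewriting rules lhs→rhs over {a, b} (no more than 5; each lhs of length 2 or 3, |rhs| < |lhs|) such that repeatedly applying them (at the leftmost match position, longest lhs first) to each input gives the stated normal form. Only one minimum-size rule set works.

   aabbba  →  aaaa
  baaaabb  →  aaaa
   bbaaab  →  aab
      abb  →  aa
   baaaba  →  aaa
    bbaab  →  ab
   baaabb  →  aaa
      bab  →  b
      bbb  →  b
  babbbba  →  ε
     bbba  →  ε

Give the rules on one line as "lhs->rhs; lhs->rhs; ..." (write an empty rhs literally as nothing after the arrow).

aba->aa; abb->aa; ba->; bb->b

  | aabbba => aaaba => aaaa
  | baaaabb => aaabb => aaaa
  | bbaaab => baaab => aab
  | abb => aa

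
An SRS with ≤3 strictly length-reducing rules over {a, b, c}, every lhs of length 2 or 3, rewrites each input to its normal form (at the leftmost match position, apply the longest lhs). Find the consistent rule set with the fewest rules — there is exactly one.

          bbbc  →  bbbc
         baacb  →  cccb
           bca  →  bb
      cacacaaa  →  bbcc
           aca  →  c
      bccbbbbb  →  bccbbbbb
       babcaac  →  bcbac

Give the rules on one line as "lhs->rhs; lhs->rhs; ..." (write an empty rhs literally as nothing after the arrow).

  | bbbc
  | baacb => cccb
  | bca => bb
  | cacacaaa => bcacaaa => bbcaaa => bbbaa => bbcc

ab->c; baa->cc; ca->b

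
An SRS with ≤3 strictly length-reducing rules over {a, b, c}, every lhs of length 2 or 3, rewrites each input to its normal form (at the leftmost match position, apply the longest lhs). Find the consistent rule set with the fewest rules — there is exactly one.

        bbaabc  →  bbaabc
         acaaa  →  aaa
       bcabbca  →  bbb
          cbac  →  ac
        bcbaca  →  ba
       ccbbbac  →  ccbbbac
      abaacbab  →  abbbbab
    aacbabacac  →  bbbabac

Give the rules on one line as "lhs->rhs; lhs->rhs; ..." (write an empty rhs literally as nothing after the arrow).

aac->bb; ca->; cba->a

  | bbaabc
  | acaaa => aaa
  | bcabbca => bbbca => bbb
  | cbac => ac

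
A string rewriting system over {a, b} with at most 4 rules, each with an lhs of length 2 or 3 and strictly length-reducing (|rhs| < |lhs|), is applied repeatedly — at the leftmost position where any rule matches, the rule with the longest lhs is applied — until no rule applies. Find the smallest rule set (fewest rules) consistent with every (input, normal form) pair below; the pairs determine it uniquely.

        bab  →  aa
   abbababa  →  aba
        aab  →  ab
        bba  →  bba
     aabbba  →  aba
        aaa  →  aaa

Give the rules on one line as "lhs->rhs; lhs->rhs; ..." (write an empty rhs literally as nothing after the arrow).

aab->ab; abb->ab; bab->aa

  | bab => aa
  | abbababa => abababa => aaaaba => aaaba => aaba => aba
  | aab => ab
  | bba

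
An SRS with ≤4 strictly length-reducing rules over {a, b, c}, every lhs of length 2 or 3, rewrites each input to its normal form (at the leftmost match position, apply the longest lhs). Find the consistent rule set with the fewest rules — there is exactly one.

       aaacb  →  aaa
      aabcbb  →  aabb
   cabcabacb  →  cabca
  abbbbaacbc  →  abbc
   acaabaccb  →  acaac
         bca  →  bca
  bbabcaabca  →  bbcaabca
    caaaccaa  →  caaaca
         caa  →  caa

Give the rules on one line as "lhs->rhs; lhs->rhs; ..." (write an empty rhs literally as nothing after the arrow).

ba->; cb->; cca->c

  | aaacb => aaa
  | aabcbb => aabb
  | cabcabacb => cabcacb => cabca
  | abbbbaacbc => abbbacbc => abbcbc => abbc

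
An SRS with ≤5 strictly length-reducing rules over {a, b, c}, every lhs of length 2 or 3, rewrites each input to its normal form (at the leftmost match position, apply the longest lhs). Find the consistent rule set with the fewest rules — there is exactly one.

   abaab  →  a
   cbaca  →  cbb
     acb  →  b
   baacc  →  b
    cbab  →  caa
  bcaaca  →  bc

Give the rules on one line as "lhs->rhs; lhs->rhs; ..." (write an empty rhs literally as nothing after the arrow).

  | abaab => aab => a
  | cbaca => cbb
  | acb => b
  | baacc => bac => b

ab->; ac->; aca->b; bab->aa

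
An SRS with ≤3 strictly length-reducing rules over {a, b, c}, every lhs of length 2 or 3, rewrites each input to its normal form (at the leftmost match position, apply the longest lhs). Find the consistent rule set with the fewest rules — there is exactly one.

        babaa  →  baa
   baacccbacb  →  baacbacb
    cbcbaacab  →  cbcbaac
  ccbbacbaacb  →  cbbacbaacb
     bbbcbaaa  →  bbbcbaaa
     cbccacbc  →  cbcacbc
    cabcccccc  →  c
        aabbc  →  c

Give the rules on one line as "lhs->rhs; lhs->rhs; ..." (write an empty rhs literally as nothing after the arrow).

  | babaa => baa
  | baacccbacb => baaccbacb => baacbacb
  | cbcbaacab => cbcbaac
  | ccbbacbaacb => cbbacbaacb

ab->; cc->c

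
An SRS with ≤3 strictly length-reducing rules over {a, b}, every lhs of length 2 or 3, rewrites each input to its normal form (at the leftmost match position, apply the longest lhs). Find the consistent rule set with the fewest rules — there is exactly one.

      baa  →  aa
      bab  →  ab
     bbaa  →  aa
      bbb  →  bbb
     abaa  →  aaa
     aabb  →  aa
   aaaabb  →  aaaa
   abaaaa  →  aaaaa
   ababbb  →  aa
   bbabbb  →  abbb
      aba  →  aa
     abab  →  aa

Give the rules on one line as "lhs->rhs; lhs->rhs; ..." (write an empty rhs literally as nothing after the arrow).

  | baa => aa
  | bab => ab
  | bbaa => baa => aa
  | bbb

aab->aa; ba->a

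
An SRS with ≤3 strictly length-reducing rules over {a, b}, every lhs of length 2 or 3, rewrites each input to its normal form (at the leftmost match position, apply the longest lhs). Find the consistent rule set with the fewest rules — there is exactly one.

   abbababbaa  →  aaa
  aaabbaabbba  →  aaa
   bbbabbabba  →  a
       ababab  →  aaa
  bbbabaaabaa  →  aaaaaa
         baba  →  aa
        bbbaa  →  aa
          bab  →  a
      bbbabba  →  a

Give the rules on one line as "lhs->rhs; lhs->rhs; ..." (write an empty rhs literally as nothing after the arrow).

ab->a; abb->b; ba->a

  | abbababbaa => bababbaa => ababbaa => aabbaa => abaa => aaa
  | aaabbaabbba => aabaabbba => aaaabbba => aaabba => aaba => aaa
  | bbbabbabba => bbabbabba => babbabba => abbabba => babba => abba => ba => a
  | ababab => aabab => aaab => aaa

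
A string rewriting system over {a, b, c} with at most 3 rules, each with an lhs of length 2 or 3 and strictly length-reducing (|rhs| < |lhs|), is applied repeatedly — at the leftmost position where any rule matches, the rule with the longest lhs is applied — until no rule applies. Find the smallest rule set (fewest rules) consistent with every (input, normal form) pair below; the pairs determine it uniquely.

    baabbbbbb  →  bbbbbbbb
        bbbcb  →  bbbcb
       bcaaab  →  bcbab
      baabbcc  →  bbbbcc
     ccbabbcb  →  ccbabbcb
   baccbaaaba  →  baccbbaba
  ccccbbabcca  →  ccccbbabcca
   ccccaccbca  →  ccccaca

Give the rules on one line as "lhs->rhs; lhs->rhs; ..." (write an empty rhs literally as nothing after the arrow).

  | baabbbbbb => bbbbbbbb
  | bbbcb
  | bcaaab => bcbab
  | baabbcc => bbbbcc

aa->b; cbc->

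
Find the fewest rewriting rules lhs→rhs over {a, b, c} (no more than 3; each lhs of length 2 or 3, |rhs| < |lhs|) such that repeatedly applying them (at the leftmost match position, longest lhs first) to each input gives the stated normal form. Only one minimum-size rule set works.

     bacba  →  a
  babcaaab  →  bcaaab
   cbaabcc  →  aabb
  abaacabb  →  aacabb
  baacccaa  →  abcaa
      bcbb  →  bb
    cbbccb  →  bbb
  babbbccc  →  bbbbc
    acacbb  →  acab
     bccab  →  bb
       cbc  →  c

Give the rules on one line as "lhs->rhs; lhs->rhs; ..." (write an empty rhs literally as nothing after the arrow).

  | bacba => cba => a
  | babcaaab => bcaaab
  | cbaabcc => aabcc => aabb
  | abaacabb => aacabb

ba->; cb->; cc->b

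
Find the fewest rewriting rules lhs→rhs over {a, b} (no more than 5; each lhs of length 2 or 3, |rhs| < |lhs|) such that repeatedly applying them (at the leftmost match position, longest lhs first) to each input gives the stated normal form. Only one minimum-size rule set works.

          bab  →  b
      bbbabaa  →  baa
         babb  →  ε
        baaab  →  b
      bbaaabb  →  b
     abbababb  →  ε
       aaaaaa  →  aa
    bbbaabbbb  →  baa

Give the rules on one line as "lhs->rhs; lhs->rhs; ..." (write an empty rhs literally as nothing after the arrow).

  | bab => b
  | bbbabaa => babaa => baa
  | babb => bb => ε
  | baaab => bab => b

aaa->a; aab->aa; ab->; bb->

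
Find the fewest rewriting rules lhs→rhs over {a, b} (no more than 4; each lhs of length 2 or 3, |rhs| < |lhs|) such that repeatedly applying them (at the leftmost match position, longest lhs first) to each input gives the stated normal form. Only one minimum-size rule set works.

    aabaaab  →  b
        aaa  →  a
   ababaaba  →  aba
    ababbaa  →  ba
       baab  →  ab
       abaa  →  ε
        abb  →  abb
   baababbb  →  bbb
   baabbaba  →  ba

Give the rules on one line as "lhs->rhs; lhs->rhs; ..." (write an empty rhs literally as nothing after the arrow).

aa->; baa->a; bab->ab

  | aabaaab => baaab => aab => b
  | aaa => a
  | ababaaba => aabaaba => baaba => aba
  | ababbaa => aabbaa => bbaa => ba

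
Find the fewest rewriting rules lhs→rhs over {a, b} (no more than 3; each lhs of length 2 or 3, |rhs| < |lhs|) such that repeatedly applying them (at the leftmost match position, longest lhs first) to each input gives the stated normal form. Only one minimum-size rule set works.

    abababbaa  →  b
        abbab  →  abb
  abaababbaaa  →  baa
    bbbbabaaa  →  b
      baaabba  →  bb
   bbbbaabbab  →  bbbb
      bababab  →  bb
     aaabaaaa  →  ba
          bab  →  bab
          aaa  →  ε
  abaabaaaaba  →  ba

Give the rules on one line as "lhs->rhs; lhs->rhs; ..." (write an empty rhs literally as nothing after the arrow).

  | abababbaa => babbaa => baba => b
  | abbab => abb
  | abaababbaaa => ababbaaa => bbaaa => baa
  | bbbbabaaa => bbbbaaa => bbbaa => bba => b

aaa->; aba->; bba->b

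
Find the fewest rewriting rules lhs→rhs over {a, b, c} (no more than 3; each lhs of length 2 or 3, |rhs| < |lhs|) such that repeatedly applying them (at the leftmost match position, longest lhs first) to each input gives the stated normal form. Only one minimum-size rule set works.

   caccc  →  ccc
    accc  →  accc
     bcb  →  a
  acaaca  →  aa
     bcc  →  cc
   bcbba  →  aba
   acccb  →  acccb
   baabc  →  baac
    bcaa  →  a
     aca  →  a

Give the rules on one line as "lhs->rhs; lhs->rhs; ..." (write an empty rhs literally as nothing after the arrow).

bc->c; bcb->a; ca->

  | caccc => ccc
  | accc
  | bcb => a
  | acaaca => aaca => aa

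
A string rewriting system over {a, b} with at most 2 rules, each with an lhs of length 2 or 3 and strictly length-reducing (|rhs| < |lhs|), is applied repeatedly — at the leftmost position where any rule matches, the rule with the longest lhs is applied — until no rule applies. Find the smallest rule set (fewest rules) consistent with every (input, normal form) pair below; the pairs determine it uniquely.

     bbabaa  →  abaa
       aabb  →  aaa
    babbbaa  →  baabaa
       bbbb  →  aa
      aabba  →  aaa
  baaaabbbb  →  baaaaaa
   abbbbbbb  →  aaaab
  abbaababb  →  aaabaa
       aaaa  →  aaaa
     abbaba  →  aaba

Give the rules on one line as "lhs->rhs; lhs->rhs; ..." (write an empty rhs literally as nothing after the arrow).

bb->a; bba->a

  | bbabaa => abaa
  | aabb => aaa
  | babbbaa => baabaa
  | bbbb => abb => aa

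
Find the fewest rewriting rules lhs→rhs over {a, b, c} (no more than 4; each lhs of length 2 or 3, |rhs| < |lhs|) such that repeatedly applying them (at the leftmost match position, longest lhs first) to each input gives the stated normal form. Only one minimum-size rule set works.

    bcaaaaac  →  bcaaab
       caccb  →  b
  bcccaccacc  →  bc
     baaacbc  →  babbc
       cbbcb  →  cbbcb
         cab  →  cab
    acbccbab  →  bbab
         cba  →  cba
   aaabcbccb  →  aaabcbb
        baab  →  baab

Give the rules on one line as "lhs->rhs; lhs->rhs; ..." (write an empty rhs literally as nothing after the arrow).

aac->b; ac->; cc->

  | bcaaaaac => bcaaab
  | caccb => ccb => b
  | bcccaccacc => bcaccacc => bccacc => bacc => bc
  | baaacbc => babbc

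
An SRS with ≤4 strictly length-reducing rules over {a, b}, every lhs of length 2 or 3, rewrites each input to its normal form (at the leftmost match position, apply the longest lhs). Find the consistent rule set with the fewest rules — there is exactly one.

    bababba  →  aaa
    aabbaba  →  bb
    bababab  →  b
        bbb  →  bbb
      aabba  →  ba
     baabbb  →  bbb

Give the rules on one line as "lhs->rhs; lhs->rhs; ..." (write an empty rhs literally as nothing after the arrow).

  | bababba => bbbba => bbaa => aaa
  | aabbaba => baba => bb
  | bababab => bbbab => baab => b
  | bbb

aab->; aba->b; bba->aa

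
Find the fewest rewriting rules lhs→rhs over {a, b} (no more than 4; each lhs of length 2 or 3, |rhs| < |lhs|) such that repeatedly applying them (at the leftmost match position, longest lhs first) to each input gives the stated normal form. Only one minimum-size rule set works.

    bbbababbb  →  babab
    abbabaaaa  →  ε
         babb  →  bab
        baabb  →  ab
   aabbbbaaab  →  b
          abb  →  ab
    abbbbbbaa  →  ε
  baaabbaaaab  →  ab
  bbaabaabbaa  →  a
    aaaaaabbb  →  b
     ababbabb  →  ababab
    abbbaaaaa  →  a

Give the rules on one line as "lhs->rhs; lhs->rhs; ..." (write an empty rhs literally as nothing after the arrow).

aa->; baa->a; bb->b

  | bbbababbb => bbababbb => bababbb => bababb => babab
  | abbabaaaa => ababaaaa => abaaaa => aaaa => aa => ε
  | babb => bab
  | baabb => abb => ab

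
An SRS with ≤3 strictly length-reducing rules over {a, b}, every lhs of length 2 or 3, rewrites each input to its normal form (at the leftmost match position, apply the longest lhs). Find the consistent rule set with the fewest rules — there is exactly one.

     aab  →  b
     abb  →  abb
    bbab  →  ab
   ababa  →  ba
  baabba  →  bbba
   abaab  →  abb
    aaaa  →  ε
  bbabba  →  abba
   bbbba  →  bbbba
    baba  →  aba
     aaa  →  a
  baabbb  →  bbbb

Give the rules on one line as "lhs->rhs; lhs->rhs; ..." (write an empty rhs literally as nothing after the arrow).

aa->; bab->ab

  | aab => b
  | abb
  | bbab => bab => ab
  | ababa => aaba => ba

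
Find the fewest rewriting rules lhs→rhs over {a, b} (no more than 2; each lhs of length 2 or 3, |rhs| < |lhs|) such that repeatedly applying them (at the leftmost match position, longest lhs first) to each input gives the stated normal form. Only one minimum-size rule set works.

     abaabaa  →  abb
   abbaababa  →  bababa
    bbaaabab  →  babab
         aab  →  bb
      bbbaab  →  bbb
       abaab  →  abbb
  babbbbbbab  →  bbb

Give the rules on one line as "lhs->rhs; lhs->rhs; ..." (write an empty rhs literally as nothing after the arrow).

aa->b; bba->a

  | abaabaa => abbbaa => abaa => abb
  | abbaababa => aaababa => bababa
  | bbaaabab => aaabab => babab
  | aab => bb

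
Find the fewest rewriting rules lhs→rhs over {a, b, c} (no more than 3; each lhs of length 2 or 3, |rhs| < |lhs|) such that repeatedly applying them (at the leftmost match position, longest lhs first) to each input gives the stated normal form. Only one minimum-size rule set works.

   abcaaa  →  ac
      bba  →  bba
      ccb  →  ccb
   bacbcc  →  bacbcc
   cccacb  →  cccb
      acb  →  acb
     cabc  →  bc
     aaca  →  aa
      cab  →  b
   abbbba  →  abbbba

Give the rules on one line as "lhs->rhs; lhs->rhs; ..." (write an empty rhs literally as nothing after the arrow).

baa->c; ca->

  | abcaaa => abaa => ac
  | bba
  | ccb
  | bacbcc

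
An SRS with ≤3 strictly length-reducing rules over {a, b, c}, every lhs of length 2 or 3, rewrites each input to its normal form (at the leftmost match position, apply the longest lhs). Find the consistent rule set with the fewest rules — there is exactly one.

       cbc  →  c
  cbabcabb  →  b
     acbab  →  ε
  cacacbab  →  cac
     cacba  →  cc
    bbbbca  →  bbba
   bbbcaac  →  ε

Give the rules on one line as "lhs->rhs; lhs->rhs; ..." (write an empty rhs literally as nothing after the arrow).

aa->c; bc->; cb->

  | cbc => c
  | cbabcabb => abcabb => aabb => cbb => b
  | acbab => aab => cb => ε
  | cacacbab => cacaab => caccb => cac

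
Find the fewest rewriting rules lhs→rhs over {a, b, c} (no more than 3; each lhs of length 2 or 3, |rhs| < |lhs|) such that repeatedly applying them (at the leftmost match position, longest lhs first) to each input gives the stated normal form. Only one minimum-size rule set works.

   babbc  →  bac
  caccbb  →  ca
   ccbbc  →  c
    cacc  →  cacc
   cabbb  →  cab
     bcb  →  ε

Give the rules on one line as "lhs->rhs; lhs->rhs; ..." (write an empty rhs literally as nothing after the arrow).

  | babbc => bac
  | caccbb => cacbb => cabb => ca
  | ccbbc => cbbc => bbc => c
  | cacc

bb->; cb->b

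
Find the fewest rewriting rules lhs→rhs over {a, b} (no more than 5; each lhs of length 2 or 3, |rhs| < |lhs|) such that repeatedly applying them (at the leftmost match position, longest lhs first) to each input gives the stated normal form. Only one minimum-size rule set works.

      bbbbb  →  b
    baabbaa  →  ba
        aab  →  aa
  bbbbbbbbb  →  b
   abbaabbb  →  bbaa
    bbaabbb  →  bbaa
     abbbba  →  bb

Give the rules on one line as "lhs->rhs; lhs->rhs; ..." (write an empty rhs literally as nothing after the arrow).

  | bbbbb => bbb => b
  | baabbaa => baabaa => baaaa => bbba => ba
  | aab => aa
  | bbbbbbbbb => bbbbbbb => bbbbb => bbb => b

aaa->bb; aab->aa; abb->aa; bbb->b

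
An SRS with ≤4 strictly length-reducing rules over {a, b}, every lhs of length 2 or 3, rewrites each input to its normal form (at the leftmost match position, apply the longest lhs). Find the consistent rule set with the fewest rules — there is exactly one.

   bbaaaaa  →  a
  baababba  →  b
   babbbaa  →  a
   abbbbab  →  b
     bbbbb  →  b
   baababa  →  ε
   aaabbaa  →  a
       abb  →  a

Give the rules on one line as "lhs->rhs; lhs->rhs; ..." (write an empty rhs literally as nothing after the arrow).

aa->; ab->a; ba->; bbb->b

  | bbaaaaa => baaaa => aaa => a
  | baababba => ababba => aabba => bba => b
  | babbbaa => bbbaa => baa => a
  | abbbbab => abbbab => abbab => abab => aab => b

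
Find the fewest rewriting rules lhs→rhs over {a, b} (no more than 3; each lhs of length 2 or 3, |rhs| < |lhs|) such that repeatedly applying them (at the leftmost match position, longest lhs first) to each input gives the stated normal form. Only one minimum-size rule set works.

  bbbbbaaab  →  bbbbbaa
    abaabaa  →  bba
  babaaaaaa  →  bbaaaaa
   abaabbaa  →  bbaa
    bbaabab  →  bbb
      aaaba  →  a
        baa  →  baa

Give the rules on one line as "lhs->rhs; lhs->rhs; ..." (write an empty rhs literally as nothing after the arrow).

ab->; aba->b

  | bbbbbaaab => bbbbbaa
  | abaabaa => babaa => bba
  | babaaaaaa => bbaaaaa
  | abaabbaa => babbaa => bbaa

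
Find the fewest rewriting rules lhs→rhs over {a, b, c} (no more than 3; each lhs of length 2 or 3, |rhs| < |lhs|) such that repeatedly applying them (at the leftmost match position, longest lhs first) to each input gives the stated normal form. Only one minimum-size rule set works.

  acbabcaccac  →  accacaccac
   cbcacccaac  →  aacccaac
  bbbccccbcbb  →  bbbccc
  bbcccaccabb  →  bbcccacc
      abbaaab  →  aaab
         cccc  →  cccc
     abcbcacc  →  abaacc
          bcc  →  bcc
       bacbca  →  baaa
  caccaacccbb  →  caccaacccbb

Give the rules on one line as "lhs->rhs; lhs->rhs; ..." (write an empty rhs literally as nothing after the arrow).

abb->; bab->ca; cbc->a

  | acbabcaccac => accacaccac
  | cbcacccaac => aacccaac
  | bbbccccbcbb => bbbcccabb => bbbccc
  | bbcccaccabb => bbcccacc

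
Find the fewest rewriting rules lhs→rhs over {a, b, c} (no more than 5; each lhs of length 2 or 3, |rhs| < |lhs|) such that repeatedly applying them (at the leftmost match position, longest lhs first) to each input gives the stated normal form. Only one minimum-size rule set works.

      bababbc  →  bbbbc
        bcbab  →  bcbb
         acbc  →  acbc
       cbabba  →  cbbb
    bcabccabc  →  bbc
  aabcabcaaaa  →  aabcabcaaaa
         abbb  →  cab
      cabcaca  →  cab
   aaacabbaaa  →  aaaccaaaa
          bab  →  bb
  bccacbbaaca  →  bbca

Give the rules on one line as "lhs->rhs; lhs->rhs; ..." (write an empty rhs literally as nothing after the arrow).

abb->ca; ba->b; bcc->c; cac->

  | bababbc => bbabbc => bbbbc
  | bcbab => bcbb
  | acbc
  | cbabba => cbbba => cbbb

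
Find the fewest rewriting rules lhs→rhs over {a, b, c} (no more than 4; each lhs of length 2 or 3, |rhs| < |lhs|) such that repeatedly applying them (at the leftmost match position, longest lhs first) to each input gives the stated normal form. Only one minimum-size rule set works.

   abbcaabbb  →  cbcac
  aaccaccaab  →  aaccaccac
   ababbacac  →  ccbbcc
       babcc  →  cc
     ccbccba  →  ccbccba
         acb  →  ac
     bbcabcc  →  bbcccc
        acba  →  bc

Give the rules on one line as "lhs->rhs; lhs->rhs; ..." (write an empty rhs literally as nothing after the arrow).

  | abbcaabbb => cbcaabbb => cbcacbb => cbcacb => cbcac
  | aaccaccaab => aaccaccac
  | ababbacac => cabbacac => ccbacac => ccbbcc
  | babcc => cc

ab->c; aca->bc; acb->ac; bab->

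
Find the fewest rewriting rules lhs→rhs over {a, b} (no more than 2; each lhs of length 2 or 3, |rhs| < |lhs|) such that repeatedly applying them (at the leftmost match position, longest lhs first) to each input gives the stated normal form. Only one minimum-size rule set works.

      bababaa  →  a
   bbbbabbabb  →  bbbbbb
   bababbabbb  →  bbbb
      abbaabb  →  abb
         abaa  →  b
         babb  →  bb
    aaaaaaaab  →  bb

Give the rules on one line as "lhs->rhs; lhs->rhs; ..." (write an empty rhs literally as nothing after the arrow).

  | bababaa => babaa => baa => a
  | bbbbabbabb => bbbbbabb => bbbbbb
  | bababbabbb => babbabbb => bbabbb => bbbb
  | abbaabb => ababb => abb

aa->b; ba->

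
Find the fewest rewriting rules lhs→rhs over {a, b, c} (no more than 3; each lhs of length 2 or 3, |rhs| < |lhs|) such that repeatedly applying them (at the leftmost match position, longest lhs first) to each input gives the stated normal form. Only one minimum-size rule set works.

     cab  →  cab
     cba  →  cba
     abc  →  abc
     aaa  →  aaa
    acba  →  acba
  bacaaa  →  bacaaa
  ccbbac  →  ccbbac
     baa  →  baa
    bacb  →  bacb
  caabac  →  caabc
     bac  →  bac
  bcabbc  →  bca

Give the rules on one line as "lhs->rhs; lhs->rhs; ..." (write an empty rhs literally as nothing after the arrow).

  | cab
  | cba
  | abc
  | aaa

aba->ab; bbc->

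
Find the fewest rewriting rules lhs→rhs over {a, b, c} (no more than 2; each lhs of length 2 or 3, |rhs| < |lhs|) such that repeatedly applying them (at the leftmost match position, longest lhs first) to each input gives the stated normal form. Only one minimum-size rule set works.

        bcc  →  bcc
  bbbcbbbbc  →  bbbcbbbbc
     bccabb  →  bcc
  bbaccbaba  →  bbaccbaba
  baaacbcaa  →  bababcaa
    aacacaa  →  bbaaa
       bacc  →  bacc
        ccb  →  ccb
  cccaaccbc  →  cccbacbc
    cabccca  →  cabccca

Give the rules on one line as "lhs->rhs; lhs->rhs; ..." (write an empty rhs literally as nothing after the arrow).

  | bcc
  | bbbcbbbbc
  | bccabb => bcc
  | bbaccbaba

aac->ba; abb->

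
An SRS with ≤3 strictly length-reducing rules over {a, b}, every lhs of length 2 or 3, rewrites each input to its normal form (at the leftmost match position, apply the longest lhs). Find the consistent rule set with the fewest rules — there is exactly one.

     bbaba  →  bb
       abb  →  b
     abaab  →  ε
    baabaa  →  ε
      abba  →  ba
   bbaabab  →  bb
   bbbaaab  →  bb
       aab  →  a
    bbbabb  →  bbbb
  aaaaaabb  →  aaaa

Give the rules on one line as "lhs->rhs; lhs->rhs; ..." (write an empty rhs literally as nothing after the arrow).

ab->; aba->; baa->

  | bbaba => bb
  | abb => b
  | abaab => ab => ε
  | baabaa => baa => ε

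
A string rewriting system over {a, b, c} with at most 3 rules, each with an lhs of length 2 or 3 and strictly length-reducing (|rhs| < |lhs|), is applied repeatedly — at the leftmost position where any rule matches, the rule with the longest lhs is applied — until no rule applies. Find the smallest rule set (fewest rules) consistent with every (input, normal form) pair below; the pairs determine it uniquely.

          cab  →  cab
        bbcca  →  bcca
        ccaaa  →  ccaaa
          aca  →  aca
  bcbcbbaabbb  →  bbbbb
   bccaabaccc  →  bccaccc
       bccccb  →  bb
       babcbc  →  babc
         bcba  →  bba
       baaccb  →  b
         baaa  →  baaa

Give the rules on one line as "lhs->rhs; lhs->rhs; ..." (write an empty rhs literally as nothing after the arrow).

aab->; bbc->bc; cb->b

  | cab
  | bbcca => bcca
  | ccaaa
  | aca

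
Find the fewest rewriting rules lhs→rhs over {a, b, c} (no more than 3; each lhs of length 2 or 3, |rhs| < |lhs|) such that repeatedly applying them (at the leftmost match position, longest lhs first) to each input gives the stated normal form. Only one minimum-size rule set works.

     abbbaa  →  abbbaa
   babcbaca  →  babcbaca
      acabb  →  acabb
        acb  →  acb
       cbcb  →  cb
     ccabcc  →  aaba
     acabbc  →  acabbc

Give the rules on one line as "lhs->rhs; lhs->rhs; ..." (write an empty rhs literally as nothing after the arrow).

cbc->c; cc->a

  | abbbaa
  | babcbaca
  | acabb
  | acb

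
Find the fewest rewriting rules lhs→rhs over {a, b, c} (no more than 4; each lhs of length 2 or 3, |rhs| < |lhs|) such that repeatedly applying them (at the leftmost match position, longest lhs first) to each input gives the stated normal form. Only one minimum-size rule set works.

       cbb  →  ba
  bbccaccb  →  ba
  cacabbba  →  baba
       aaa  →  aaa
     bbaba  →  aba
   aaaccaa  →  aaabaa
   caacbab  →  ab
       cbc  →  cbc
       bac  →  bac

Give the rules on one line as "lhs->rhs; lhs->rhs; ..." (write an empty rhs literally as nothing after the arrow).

bb->; ca->c; cbb->ba; cc->b

  | cbb => ba
  | bbccaccb => ccaccb => baccb => babb => ba
  | cacabbba => ccabbba => babbba => baba
  | aaa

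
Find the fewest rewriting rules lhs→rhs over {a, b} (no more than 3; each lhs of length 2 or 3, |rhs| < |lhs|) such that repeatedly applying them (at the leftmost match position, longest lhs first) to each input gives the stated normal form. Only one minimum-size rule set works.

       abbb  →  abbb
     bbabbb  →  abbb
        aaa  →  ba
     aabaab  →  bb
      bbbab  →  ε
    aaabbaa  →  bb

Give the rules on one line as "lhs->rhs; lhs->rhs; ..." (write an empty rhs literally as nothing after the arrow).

aa->b; bab->; bba->a

  | abbb
  | bbabbb => abbb
  | aaa => ba
  | aabaab => bbaab => aab => bb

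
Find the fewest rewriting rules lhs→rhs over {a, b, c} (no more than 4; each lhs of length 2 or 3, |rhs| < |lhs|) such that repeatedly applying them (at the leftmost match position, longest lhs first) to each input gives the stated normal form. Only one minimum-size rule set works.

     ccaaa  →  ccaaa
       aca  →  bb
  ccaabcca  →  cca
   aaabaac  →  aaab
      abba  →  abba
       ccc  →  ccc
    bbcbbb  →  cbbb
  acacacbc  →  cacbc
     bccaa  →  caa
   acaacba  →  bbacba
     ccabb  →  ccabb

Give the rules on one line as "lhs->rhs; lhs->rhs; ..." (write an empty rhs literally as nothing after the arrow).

aac->; aca->bb; bbc->c; bcc->c

  | ccaaa
  | aca => bb
  | ccaabcca => ccaaca => cca
  | aaabaac => aaab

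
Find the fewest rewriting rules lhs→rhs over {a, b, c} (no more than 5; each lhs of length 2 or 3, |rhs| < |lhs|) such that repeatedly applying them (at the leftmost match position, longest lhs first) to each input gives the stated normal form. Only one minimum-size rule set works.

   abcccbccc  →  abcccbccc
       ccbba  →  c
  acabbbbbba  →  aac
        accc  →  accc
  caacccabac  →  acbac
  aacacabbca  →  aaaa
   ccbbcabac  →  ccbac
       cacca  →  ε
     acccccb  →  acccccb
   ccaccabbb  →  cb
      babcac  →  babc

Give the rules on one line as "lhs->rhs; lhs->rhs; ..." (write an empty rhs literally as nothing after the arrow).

aca->aa; bb->c; ca->; cca->

  | abcccbccc
  | ccbba => ccca => c
  | acabbbbbba => aabbbbbba => aacbbbba => aaccbba => aaccca => aac
  | accc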